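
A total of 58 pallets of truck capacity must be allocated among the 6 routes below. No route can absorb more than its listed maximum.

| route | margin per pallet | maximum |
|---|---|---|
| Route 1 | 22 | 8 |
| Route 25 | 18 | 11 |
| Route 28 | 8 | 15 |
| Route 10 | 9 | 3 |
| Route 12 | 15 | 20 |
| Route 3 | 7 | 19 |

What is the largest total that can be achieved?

Rank by margin per pallet: Route 1 22 > Route 25 18 > Route 12 15 > Route 10 9 > Route 28 8 > Route 3 7.
Give Route 1 8 to hit its cap of 8 — 50 left.
Route 25: +11 to 11 (cap) — 39 left.
Route 12 takes 20 to reach its cap of 20 — 19 left.
Give Route 10 3 to hit its cap of 3 — 16 left.
Route 28: +15 to 15 (cap) — 1 left.
Only 1 left; Route 3 takes them to reach 1.
Total = 22×8 + 18×11 + 8×15 + 9×3 + 15×20 + 7×1 = 828.

828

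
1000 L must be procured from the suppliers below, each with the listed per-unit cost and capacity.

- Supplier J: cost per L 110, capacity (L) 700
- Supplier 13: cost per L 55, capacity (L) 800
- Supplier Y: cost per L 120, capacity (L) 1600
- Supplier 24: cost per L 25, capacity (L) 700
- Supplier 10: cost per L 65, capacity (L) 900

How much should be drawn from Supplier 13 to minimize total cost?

300

Fill from the cheapest supplier first.
Supplier 24 (25): use full 700 → 300 L to go.
Supplier 13 at 55: take 300 of its 800 → requirement met.
Supplier 10, Supplier J, Supplier Y: unused.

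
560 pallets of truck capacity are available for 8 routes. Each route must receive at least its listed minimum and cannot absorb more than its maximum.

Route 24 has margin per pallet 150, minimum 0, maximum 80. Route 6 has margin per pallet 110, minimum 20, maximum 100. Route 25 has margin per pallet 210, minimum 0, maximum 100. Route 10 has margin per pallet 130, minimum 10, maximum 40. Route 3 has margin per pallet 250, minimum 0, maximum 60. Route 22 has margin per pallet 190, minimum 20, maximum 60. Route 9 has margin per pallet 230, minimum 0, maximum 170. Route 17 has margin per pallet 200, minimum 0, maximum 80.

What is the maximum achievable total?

115000

Meeting every minimum uses 0+20+0+10+0+20+0+0 = 50 pallets, leaving 510.
Order the routes by margin per pallet: Route 3 250 > Route 9 230 > Route 25 210 > Route 17 200 > Route 22 190 > Route 24 150 > Route 10 130 > Route 6 110.
Route 3: +60 to 60 (cap) — 450 left.
Give Route 9 170 more to hit its cap of 170 — 280 left.
Route 25: +100 to 100 (cap) — 180 left.
Route 17: +80 to 80 (cap) — 100 left.
Route 22: +40 to 60 (cap) — 60 left.
Route 24 has room for 80 more but only 60 remain, so it gets 60.
Total = 150×60 + 110×20 + 210×100 + 130×10 + 250×60 + 190×60 + 230×170 + 200×80 = 115000.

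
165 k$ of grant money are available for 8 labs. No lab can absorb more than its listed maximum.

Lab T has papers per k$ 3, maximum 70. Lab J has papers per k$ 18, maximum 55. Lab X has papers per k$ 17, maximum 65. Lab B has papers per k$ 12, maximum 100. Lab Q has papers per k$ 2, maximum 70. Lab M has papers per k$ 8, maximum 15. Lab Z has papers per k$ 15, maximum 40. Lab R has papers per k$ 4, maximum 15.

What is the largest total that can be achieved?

2755

Rank by papers per k$: Lab J 18 > Lab X 17 > Lab Z 15 > Lab B 12 > Lab M 8 > Lab R 4 > Lab T 3 > Lab Q 2.
Give Lab J 55 to hit its cap of 55 — 110 left.
Lab X takes 65 to reach its cap of 65 — 45 left.
Lab Z takes 40 to reach its cap of 40 — 5 left.
Lab B: +5 (room for 100) → 5. Pool exhausted.
Total = 18×55 + 17×65 + 12×5 + 15×40 = 2755.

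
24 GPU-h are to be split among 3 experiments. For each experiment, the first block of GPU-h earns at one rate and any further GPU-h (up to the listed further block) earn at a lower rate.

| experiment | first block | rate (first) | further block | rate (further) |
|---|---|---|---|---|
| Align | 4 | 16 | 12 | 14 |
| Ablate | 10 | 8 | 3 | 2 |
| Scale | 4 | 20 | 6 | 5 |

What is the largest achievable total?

Rank every tier by rate: Scale/tier1 20 > Align/tier1 16 > Align/tier2 14 > Ablate/tier1 8 > Scale/tier2 5 > Ablate/tier2 2.
Scale/tier1 (20): +4 — 20 left.
Align/tier1 (16): +4 — 16 left.
Align tier2 at 14: fill all 12 — 4 left.
Ablate tier1 at 8: only 4 left, fill 4.
Total = 20×4 + 16×4 + 14×12 + 8×4 = 344.

344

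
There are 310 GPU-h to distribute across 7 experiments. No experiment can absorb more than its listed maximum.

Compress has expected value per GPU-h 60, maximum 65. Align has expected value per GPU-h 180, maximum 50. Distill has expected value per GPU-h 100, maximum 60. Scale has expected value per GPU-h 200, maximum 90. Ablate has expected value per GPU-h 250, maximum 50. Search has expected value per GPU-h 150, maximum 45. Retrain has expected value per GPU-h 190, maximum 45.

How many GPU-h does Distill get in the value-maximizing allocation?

Rank by expected value per GPU-h: Ablate 250 > Scale 200 > Retrain 190 > Align 180 > Search 150 > Distill 100 > Compress 60.
Give Ablate 50 to hit its cap of 50 — 260 left.
Scale takes 90 to reach its cap of 90 — 170 left.
Retrain takes 45 to reach its cap of 45 — 125 left.
Give Align 50 to hit its cap of 50 — 75 left.
Search takes 45 to reach its cap of 45 — 30 left.
Distill has room for 60 but only 30 remain, so it gets 30.

30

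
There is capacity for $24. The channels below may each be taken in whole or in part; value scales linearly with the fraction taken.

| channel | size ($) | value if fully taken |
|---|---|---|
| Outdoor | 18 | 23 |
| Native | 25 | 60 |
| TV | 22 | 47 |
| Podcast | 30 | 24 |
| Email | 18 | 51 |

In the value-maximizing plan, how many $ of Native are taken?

Best value per unit of size first: Email 51/18≈2.83, Native 60/25≈2.4, TV 47/22≈2.14, Outdoor 23/18≈1.28, Podcast 24/30≈0.8.
Take all of Email (18 $, value 51) → 6 $ left.
Fill the last 6 $ with part of Native: 6/25 of it earns 14.4.

6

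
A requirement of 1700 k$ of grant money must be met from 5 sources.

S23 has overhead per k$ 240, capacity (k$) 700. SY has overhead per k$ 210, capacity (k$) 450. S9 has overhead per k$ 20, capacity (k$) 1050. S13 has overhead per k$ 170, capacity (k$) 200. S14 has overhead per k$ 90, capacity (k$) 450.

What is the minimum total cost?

Use sources in increasing cost order.
S9 (20): use full 1050 → 650 k$ to go.
Take 450 from S14 at 90 → need 200 more.
S13 (170): use full 200 → 0 k$ to go.
SY, S23: unused.
Cost = 1050×20 + 450×90 + 200×170 = 95500.

95500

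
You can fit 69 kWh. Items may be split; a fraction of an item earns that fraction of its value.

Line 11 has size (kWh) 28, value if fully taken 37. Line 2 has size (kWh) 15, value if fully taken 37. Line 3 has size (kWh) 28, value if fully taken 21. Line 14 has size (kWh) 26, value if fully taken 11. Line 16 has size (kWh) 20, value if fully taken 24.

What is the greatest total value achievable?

102.5

Best value per unit of size first: Line 2 37/15≈2.47, Line 11 37/28≈1.32, Line 16 24/20≈1.2, Line 3 21/28≈0.75, Line 14 11/26≈0.423.
Line 2: take in full, 15 kWh for value 37 → 54 left.
Take all of Line 11 (28 kWh, value 37) → 26 kWh left.
All 20 kWh of Line 16 fit (value 24) → 6 remain.
Fill the last 6 kWh with part of Line 3: 6/28 of it earns 4.5.
Total value = 102.5.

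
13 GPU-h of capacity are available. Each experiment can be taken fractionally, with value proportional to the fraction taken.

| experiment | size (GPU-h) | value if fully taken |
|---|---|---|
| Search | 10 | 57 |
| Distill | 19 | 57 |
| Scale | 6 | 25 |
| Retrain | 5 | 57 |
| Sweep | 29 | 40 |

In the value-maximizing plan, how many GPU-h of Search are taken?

Best value per unit of size first: Retrain 57/5≈11.4, Search 57/10≈5.7, Scale 25/6≈4.17, Distill 57/19≈3, Sweep 40/29≈1.38.
Retrain: take in full, 5 GPU-h for value 57 ; 8 left.
Only 8 GPU-h remain; take 8/10 of Search for value 57×8/10 = 45.6.

8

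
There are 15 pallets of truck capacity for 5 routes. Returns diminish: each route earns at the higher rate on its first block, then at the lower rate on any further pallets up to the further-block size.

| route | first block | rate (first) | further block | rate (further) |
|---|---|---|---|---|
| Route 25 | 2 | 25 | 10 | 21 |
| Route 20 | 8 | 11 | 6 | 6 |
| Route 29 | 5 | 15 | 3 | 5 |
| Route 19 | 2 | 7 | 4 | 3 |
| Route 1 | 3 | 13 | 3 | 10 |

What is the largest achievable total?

305

Order all 10 blocks by rate: Route 25/T1 25 > Route 25/T2 21 > Route 29/T1 15 > Route 1/T1 13 > Route 20/T1 11 > Route 1/T2 10 > Route 19/T1 7 > Route 20/T2 6 > Route 29/T2 5 > Route 19/T2 3.
Route 25/T1 (25): +2 ; 13 left.
Fill Route 25 T2 block (10 at 21) ; 3 left.
Route 29/T1: +3 of 5 at 15; pool empty.
Total = 25×2 + 21×10 + 15×3 = 305.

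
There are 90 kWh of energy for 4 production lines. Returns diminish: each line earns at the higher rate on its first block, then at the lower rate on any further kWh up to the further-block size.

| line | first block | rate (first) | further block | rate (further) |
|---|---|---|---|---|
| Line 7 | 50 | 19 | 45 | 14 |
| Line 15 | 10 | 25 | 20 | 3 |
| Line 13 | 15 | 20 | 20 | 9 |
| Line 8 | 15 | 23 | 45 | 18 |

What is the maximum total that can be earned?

1845

Order all 8 blocks by rate: Line 15/tier1 25 > Line 8/tier1 23 > Line 13/tier1 20 > Line 7/tier1 19 > Line 8/tier2 18 > Line 7/tier2 14 > Line 13/tier2 9 > Line 15/tier2 3.
Line 15/tier1 (25): +10 — 80 left.
Line 8/tier1 (23): +15 — 65 left.
Fill Line 13 tier1 block (15 at 20) — 50 left.
Fill Line 7 tier1 block (50 at 19) — 0 left.
Total = 25×10 + 23×15 + 20×15 + 19×50 = 1845.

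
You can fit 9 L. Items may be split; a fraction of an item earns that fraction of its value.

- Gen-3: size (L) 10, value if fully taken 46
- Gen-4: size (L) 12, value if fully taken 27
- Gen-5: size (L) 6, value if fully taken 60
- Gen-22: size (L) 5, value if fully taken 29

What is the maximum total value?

77.4

Sort by value density: Gen-5 60/6≈10, Gen-22 29/5≈5.8, Gen-3 46/10≈4.6, Gen-4 27/12≈2.25.
Take all of Gen-5 (6 L, value 60) ; 3 L left.
3 L left: a 3/5 share of Gen-22 gives 29×3/5 = 17.4.
Total value = 77.4.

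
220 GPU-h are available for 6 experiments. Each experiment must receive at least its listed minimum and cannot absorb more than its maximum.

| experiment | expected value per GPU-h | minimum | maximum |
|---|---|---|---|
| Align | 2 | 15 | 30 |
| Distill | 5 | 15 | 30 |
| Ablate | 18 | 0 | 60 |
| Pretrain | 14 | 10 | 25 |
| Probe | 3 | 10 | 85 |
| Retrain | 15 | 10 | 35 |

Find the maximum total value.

2300

Meeting every minimum uses 15+15+0+10+10+10 = 60 GPU-h, leaving 160.
Order the experiments by expected value per GPU-h: Ablate 18 > Retrain 15 > Pretrain 14 > Distill 5 > Probe 3 > Align 2.
Ablate: +60 to 60 (cap) → 100 left.
Retrain takes 25 more to reach its cap of 35 → 75 left.
Pretrain takes 15 more to reach its cap of 25 → 60 left.
Distill takes 15 more to reach its cap of 30 → 45 left.
Only 45 left; Probe takes them to reach 55.
Total = 2×15 + 5×30 + 18×60 + 14×25 + 3×55 + 15×35 = 2300.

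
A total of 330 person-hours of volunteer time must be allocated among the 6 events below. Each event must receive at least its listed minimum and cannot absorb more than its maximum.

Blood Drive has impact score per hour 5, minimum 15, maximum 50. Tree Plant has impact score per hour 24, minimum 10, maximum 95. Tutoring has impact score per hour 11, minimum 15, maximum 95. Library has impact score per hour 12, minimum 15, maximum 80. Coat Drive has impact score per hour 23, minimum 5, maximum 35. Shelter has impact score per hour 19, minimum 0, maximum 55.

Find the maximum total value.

Meeting every minimum uses 15+10+15+15+5+0 = 60 person-hours, leaving 270.
Highest impact score per hour first: Tree Plant 24 > Coat Drive 23 > Shelter 19 > Library 12 > Tutoring 11 > Blood Drive 5.
Tree Plant takes 85 more to reach its cap of 95 ; 185 left.
Coat Drive: +30 to 35 (cap) ; 155 left.
Shelter takes 55 more to reach its cap of 55 ; 100 left.
Library: +65 to 80 (cap) ; 35 left.
Only 35 left; Tutoring takes them to reach 50.
Total = 5×15 + 24×95 + 11×50 + 12×80 + 23×35 + 19×55 = 5715.

5715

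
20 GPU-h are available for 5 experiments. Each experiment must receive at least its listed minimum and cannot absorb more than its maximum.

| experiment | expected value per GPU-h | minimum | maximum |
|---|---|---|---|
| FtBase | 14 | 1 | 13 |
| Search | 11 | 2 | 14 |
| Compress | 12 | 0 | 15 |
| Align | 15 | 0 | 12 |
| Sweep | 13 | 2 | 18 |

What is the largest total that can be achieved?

284

Meeting every minimum uses 1+2+0+0+2 = 5 GPU-h, leaving 15.
Highest expected value per GPU-h first: Align 15 > FtBase 14 > Sweep 13 > Compress 12 > Search 11.
Align takes 12 more to reach its cap of 12 ; 3 left.
FtBase has room for 12 more but only 3 remain, so it gets 4.
Total = 14×4 + 11×2 + 15×12 + 13×2 = 284.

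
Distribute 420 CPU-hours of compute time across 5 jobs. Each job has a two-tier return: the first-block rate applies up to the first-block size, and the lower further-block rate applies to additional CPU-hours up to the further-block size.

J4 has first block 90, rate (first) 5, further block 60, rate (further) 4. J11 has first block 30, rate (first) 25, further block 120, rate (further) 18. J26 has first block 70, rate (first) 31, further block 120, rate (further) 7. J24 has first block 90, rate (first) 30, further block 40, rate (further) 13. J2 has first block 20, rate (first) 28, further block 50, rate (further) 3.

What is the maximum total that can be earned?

9210

Order all 10 blocks by rate: J26/first 31 > J24/first 30 > J2/first 28 > J11/first 25 > J11/second 18 > J24/second 13 > J26/second 7 > J4/first 5 > J4/second 4 > J2/second 3.
J26 first at 31: fill all 70 → 350 left.
Fill J24 first block (90 at 30) → 260 left.
Fill J2 first block (20 at 28) → 240 left.
J11 first at 25: fill all 30 → 210 left.
J11/second (18): +120 → 90 left.
J24 second at 13: fill all 40 → 50 left.
J26/second: +50 of 120 at 7; pool empty.
Total = 31×70 + 30×90 + 28×20 + 25×30 + 18×120 + 13×40 + 7×50 = 9210.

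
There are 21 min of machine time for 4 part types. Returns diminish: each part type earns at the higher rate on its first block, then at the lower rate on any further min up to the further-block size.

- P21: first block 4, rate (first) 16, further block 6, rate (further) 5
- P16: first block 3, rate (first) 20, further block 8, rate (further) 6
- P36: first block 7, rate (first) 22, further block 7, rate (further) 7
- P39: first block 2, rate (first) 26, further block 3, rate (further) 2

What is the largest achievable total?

Rank every tier by rate: P39/first 26 > P36/first 22 > P16/first 20 > P21/first 16 > P36/second 7 > P16/second 6 > P21/second 5 > P39/second 2.
P39/first (26): +2 → 19 left.
P36 first at 22: fill all 7 → 12 left.
Fill P16 first block (3 at 20) → 9 left.
Fill P21 first block (4 at 16) → 5 left.
P36/second: +5 of 7 at 7; pool empty.
Total = 26×2 + 22×7 + 20×3 + 16×4 + 7×5 = 365.

365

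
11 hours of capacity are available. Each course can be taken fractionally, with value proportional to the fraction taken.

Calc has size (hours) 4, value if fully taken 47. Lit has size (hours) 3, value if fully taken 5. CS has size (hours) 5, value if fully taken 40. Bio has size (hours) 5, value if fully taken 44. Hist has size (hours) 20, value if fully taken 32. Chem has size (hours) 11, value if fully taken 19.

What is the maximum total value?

Best value per unit of size first: Calc 47/4≈11.8, Bio 44/5≈8.8, CS 40/5≈8, Chem 19/11≈1.73, Lit 5/3≈1.67, Hist 32/20≈1.6.
Take all of Calc (4 hours, value 47) — 7 hours left.
Take all of Bio (5 hours, value 44) — 2 hours left.
Fill the last 2 hours with part of CS: 2/5 of it earns 16.
Total value = 107.

107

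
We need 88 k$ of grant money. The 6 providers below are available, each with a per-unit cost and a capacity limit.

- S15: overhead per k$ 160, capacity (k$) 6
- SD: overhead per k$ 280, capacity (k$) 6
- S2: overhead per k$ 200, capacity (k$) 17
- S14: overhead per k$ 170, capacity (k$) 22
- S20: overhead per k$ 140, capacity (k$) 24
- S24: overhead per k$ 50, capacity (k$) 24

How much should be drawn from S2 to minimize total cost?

12

Fill from the cheapest provider first.
Take 24 from S24 at 50 — need 64 more.
Take 24 from S20 at 140 — need 40 more.
S15 (160): use full 6 — 34 k$ to go.
S14 (170): use full 22 — 12 k$ to go.
S2 at 200: take 12 of its 17 — requirement met.
SD: unused.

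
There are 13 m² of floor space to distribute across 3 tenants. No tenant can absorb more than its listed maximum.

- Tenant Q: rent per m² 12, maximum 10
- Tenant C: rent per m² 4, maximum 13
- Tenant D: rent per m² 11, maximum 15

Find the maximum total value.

153

Highest rent per m² first: Tenant Q 12 > Tenant D 11 > Tenant C 4.
Tenant Q: +10 to 10 (cap) — 3 left.
Tenant D has room for 15 but only 3 remain, so it gets 3.
Total = 12×10 + 11×3 = 153.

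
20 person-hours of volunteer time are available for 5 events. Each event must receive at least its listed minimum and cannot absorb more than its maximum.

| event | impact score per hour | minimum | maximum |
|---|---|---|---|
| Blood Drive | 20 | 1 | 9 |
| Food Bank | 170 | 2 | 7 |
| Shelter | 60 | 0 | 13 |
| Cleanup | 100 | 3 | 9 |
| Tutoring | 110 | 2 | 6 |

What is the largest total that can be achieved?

Meeting every minimum uses 1+2+0+3+2 = 8 person-hours, leaving 12.
Rank by impact score per hour: Food Bank 170 > Tutoring 110 > Cleanup 100 > Shelter 60 > Blood Drive 20.
Food Bank takes 5 more to reach its cap of 7 — 7 left.
Tutoring: +4 to 6 (cap) — 3 left.
Cleanup: +3 (room for 6) → 6. Pool exhausted.
Total = 20×1 + 170×7 + 100×6 + 110×6 = 2470.

2470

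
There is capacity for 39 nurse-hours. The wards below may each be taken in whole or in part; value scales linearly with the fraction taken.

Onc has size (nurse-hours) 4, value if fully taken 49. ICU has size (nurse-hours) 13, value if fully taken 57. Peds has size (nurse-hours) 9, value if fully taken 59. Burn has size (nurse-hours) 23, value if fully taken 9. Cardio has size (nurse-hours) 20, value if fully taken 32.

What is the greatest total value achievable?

185.8

Sort by value density: Onc 49/4≈12.2, Peds 59/9≈6.56, ICU 57/13≈4.38, Cardio 32/20≈1.6, Burn 9/23≈0.391.
All 4 nurse-hours of Onc fit (value 49) ; 35 remain.
All 9 nurse-hours of Peds fit (value 59) ; 26 remain.
ICU: take in full, 13 nurse-hours for value 57 ; 13 left.
Fill the last 13 nurse-hours with part of Cardio: 13/20 of it earns 20.8.
Total value = 185.8.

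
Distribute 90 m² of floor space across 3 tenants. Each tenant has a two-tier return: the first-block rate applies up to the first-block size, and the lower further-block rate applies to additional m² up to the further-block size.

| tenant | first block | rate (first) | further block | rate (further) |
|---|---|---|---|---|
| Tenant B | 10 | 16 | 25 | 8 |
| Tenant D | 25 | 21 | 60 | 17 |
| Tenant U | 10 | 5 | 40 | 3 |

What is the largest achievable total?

Treat each block as its own option and order by rate: Tenant D/T1 21 > Tenant D/T2 17 > Tenant B/T1 16 > Tenant B/T2 8 > Tenant U/T1 5 > Tenant U/T2 3.
Tenant D T1 at 21: fill all 25 — 65 left.
Fill Tenant D T2 block (60 at 17) — 5 left.
Tenant B/T1: +5 of 10 at 16; pool empty.
Total = 21×25 + 17×60 + 16×5 = 1625.

1625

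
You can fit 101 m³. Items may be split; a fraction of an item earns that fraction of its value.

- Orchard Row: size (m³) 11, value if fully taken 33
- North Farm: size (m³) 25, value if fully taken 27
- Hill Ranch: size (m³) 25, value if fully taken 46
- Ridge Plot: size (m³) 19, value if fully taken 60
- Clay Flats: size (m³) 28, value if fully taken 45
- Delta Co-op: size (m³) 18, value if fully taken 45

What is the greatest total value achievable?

229

Sort by value density: Ridge Plot 60/19≈3.16, Orchard Row 33/11≈3, Delta Co-op 45/18≈2.5, Hill Ranch 46/25≈1.84, Clay Flats 45/28≈1.61, North Farm 27/25≈1.08.
All 19 m³ of Ridge Plot fit (value 60) → 82 remain.
All 11 m³ of Orchard Row fit (value 33) → 71 remain.
All 18 m³ of Delta Co-op fit (value 45) → 53 remain.
Hill Ranch: take in full, 25 m³ for value 46 → 28 left.
Take all of Clay Flats (28 m³, value 45) → 0 m³ left.
Total value = 229.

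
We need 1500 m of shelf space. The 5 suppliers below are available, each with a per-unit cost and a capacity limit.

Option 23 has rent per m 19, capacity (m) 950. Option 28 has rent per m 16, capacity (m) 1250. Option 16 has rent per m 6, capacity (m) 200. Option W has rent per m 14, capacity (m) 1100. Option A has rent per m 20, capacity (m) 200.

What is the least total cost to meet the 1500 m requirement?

19800

Fill from the cheapest supplier first.
Take 200 from Option 16 at 6 ; need 1300 more.
Option W (14): use full 1100 ; 200 m to go.
Take 200 from Option 28 at 16 to finish.
Option 23, Option A: unused.
Cost = 200×6 + 1100×14 + 200×16 = 19800.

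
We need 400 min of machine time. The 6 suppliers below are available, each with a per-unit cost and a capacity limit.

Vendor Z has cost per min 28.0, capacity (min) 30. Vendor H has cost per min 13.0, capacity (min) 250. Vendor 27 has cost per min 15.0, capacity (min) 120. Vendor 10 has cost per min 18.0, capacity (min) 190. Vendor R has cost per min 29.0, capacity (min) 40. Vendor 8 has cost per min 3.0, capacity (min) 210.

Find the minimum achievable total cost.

3100

Use suppliers in increasing cost order.
Vendor 8 (3.0): use full 210 → 190 min to go.
Take 190 from Vendor H at 13.0 to finish.
Vendor 27, Vendor 10, Vendor Z, Vendor R: unused.
Cost = 210×3.0 + 190×13.0 = 3100.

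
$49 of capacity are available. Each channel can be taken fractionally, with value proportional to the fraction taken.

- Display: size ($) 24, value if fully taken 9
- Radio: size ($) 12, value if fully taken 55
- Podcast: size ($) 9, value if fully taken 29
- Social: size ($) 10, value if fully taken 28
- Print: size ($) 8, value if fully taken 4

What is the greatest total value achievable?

Sort by value density: Radio 55/12≈4.58, Podcast 29/9≈3.22, Social 28/10≈2.8, Print 4/8≈0.5, Display 9/24≈0.375.
Take all of Radio (12 $, value 55) → 37 $ left.
Podcast: take in full, 9 $ for value 29 → 28 left.
All 10 $ of Social fit (value 28) → 18 remain.
All 8 $ of Print fit (value 4) → 10 remain.
Only 10 $ remain; take 10/24 of Display for value 9×10/24 = 3.75.
Total value = 119.75.

119.75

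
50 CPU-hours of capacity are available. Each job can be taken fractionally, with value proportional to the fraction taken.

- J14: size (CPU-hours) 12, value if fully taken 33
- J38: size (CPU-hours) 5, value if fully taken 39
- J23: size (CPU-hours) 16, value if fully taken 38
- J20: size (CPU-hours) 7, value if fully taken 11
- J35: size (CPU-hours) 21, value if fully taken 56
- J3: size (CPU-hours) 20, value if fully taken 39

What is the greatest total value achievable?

Best value per unit of size first: J38 39/5≈7.8, J14 33/12≈2.75, J35 56/21≈2.67, J23 38/16≈2.38, J3 39/20≈1.95, J20 11/7≈1.57.
Take all of J38 (5 CPU-hours, value 39) ; 45 CPU-hours left.
J14: take in full, 12 CPU-hours for value 33 ; 33 left.
All 21 CPU-hours of J35 fit (value 56) ; 12 remain.
Only 12 CPU-hours remain; take 12/16 of J23 for value 38×12/16 = 28.5.
Total value = 156.5.

156.5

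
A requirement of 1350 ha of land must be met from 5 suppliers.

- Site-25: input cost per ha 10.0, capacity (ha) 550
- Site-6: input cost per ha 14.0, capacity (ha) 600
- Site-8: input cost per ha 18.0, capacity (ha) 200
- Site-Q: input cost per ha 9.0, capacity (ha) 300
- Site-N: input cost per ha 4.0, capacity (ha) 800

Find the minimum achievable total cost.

8400

Use suppliers in increasing cost order.
Site-N (4.0): use full 800 ; 550 ha to go.
Site-Q at 9.0: take all 300 ha ; 250 still needed.
Site-25 (10.0): take the remaining 250 ; done.
Site-6, Site-8: unused.
Cost = 800×4.0 + 300×9.0 + 250×10.0 = 8400.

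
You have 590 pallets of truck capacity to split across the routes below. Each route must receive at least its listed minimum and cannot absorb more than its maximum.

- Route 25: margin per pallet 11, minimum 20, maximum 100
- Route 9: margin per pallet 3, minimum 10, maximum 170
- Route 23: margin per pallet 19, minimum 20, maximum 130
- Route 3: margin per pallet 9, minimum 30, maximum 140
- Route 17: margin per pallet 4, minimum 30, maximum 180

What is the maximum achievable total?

Meeting every minimum uses 20+10+20+30+30 = 110 pallets, leaving 480.
Order the routes by margin per pallet: Route 23 19 > Route 25 11 > Route 3 9 > Route 17 4 > Route 9 3.
Give Route 23 110 more to hit its cap of 130 ; 370 left.
Route 25: +80 to 100 (cap) ; 290 left.
Route 3: +110 to 140 (cap) ; 180 left.
Give Route 17 150 more to hit its cap of 180 ; 30 left.
Only 30 left; Route 9 takes them to reach 40.
Total = 11×100 + 3×40 + 19×130 + 9×140 + 4×180 = 5670.

5670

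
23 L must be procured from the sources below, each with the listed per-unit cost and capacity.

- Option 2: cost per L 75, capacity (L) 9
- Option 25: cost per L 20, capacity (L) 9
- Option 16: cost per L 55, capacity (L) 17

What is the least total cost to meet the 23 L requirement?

950

Use sources in increasing cost order.
Option 25 (20): use full 9 → 14 L to go.
Take 14 from Option 16 at 55 to finish.
Option 2: unused.
Cost = 9×20 + 14×55 = 950.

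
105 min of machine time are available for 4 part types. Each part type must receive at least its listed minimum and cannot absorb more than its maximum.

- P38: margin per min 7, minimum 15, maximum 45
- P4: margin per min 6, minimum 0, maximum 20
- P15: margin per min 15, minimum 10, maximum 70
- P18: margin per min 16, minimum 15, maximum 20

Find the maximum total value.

Meeting every minimum uses 15+0+10+15 = 40 min, leaving 65.
Highest margin per min first: P18 16 > P15 15 > P38 7 > P4 6.
Give P18 5 more to hit its cap of 20 → 60 left.
P15 takes 60 more to reach its cap of 70 → 0 left.
Total = 7×15 + 15×70 + 16×20 = 1475.

1475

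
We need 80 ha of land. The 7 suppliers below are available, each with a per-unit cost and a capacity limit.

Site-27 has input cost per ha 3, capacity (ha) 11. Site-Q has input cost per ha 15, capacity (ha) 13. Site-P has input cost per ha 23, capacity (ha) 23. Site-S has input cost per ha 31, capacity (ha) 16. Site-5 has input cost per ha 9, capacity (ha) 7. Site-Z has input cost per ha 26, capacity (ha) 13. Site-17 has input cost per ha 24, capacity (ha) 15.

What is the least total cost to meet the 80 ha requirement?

Use suppliers in increasing cost order.
Site-27 at 3: take all 11 ha — 69 still needed.
Site-5 at 9: take all 7 ha — 62 still needed.
Site-Q at 15: take all 13 ha — 49 still needed.
Take 23 from Site-P at 23 — need 26 more.
Take 15 from Site-17 at 24 — need 11 more.
Take 11 from Site-Z at 26 to finish.
Site-S: unused.
Cost = 11×3 + 7×9 + 13×15 + 23×23 + 15×24 + 11×26 = 1466.

1466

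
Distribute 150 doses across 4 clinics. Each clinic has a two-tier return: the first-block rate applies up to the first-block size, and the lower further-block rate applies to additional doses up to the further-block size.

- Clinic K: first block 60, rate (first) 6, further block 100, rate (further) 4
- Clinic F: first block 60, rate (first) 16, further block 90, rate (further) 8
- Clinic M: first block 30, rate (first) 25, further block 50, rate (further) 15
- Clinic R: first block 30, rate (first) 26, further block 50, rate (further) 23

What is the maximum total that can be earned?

3320

Order all 8 blocks by rate: Clinic R/T1 26 > Clinic M/T1 25 > Clinic R/T2 23 > Clinic F/T1 16 > Clinic M/T2 15 > Clinic F/T2 8 > Clinic K/T1 6 > Clinic K/T2 4.
Fill Clinic R T1 block (30 at 26) → 120 left.
Fill Clinic M T1 block (30 at 25) → 90 left.
Fill Clinic R T2 block (50 at 23) → 40 left.
Clinic F/T1: +40 of 60 at 16; pool empty.
Total = 26×30 + 25×30 + 23×50 + 16×40 = 3320.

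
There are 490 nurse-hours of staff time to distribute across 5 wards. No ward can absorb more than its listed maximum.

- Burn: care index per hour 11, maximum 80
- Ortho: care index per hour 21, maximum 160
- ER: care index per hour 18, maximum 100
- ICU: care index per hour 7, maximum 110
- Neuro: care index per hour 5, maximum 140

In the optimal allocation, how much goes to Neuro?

40

Highest care index per hour first: Ortho 21 > ER 18 > Burn 11 > ICU 7 > Neuro 5.
Ortho takes 160 to reach its cap of 160 ; 330 left.
ER takes 100 to reach its cap of 100 ; 230 left.
Burn takes 80 to reach its cap of 80 ; 150 left.
ICU: +110 to 110 (cap) ; 40 left.
Neuro: +40 (room for 140) → 40. Pool exhausted.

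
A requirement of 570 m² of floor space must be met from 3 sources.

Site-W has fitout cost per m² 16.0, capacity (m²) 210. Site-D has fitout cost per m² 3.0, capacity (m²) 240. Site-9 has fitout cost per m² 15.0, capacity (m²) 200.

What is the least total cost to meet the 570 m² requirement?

Cheapest first:
Take 240 from Site-D at 3.0 ; need 330 more.
Site-9 at 15.0: take all 200 m² ; 130 still needed.
Site-W at 16.0: take 130 of its 210 ; requirement met.
Cost = 240×3.0 + 200×15.0 + 130×16.0 = 5800.

5800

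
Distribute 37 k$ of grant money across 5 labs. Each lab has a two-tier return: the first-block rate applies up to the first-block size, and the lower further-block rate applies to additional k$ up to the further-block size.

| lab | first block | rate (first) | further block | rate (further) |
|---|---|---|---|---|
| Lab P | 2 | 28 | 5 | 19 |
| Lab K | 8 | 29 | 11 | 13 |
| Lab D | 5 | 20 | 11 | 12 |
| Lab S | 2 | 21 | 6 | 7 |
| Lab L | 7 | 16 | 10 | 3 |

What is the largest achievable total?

Rank every tier by rate: Lab K/first 29 > Lab P/first 28 > Lab S/first 21 > Lab D/first 20 > Lab P/second 19 > Lab L/first 16 > Lab K/second 13 > Lab D/second 12 > Lab S/second 7 > Lab L/second 3.
Lab K first at 29: fill all 8 ; 29 left.
Lab P/first (28): +2 ; 27 left.
Lab S first at 21: fill all 2 ; 25 left.
Fill Lab D first block (5 at 20) ; 20 left.
Fill Lab P second block (5 at 19) ; 15 left.
Fill Lab L first block (7 at 16) ; 8 left.
Lab K second at 13: only 8 left, fill 8.
Total = 29×8 + 28×2 + 21×2 + 20×5 + 19×5 + 16×7 + 13×8 = 741.

741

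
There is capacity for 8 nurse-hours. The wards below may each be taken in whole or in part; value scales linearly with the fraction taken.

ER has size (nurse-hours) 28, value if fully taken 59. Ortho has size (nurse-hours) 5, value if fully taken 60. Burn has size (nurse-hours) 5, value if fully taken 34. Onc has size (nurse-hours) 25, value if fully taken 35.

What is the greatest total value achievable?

Best value per unit of size first: Ortho 60/5≈12, Burn 34/5≈6.8, ER 59/28≈2.11, Onc 35/25≈1.4.
All 5 nurse-hours of Ortho fit (value 60) — 3 remain.
Only 3 nurse-hours remain; take 3/5 of Burn for value 34×3/5 = 20.4.
Total value = 80.4.

80.4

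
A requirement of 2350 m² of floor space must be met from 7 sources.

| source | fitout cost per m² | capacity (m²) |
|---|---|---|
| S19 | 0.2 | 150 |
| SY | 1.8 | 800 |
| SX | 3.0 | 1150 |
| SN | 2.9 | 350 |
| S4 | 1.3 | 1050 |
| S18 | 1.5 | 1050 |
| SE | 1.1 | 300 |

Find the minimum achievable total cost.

Cheapest first:
S19 at 0.2: take all 150 m² → 2200 still needed.
SE at 1.1: take all 300 m² → 1900 still needed.
Take 1050 from S4 at 1.3 → need 850 more.
S18 at 1.5: take 850 of its 1050 → requirement met.
SY, SN, SX: unused.
Cost = 150×0.2 + 300×1.1 + 1050×1.3 + 850×1.5 = 3000.

3000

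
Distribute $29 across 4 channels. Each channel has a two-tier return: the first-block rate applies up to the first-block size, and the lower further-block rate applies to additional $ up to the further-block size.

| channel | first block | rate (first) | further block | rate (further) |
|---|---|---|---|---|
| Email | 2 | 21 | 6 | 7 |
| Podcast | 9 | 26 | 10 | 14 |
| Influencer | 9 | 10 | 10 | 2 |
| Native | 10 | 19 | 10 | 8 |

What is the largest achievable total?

Order all 8 blocks by rate: Podcast/T1 26 > Email/T1 21 > Native/T1 19 > Podcast/T2 14 > Influencer/T1 10 > Native/T2 8 > Email/T2 7 > Influencer/T2 2.
Podcast T1 at 26: fill all 9 — 20 left.
Fill Email T1 block (2 at 21) — 18 left.
Native/T1 (19): +10 — 8 left.
8 remain; put them into Podcast T2 at 14.
Total = 26×9 + 21×2 + 19×10 + 14×8 = 578.

578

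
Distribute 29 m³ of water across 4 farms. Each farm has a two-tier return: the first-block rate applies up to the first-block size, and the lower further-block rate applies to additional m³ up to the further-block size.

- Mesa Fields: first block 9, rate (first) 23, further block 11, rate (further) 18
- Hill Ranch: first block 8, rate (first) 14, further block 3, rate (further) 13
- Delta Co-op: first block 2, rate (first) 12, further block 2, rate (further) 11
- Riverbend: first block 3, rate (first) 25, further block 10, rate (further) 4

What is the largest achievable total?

Order all 8 blocks by rate: Riverbend/tier1 25 > Mesa Fields/tier1 23 > Mesa Fields/tier2 18 > Hill Ranch/tier1 14 > Hill Ranch/tier2 13 > Delta Co-op/tier1 12 > Delta Co-op/tier2 11 > Riverbend/tier2 4.
Riverbend tier1 at 25: fill all 3 ; 26 left.
Mesa Fields/tier1 (23): +9 ; 17 left.
Mesa Fields/tier2 (18): +11 ; 6 left.
Hill Ranch/tier1: +6 of 8 at 14; pool empty.
Total = 25×3 + 23×9 + 18×11 + 14×6 = 564.

564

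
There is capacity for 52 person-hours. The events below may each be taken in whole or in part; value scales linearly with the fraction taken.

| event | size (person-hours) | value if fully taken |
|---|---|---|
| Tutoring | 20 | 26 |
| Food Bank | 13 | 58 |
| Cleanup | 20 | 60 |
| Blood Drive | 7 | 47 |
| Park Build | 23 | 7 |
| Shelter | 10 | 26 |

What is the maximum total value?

193.6

Rank by value-to-size ratio: Blood Drive 47/7≈6.71, Food Bank 58/13≈4.46, Cleanup 60/20≈3, Shelter 26/10≈2.6, Tutoring 26/20≈1.3, Park Build 7/23≈0.304.
All 7 person-hours of Blood Drive fit (value 47) — 45 remain.
All 13 person-hours of Food Bank fit (value 58) — 32 remain.
All 20 person-hours of Cleanup fit (value 60) — 12 remain.
Shelter: take in full, 10 person-hours for value 26 — 2 left.
2 person-hours left: a 2/20 share of Tutoring gives 26×2/20 = 2.6.
Total value = 193.6.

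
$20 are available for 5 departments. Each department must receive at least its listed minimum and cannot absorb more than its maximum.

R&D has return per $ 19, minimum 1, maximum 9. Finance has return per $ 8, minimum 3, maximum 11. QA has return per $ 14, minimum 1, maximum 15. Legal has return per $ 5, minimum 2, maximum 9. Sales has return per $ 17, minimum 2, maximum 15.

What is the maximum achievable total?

Meeting every minimum uses 1+3+1+2+2 = 9 $, leaving 11.
Rank by return per $: R&D 19 > Sales 17 > QA 14 > Finance 8 > Legal 5.
Give R&D 8 more to hit its cap of 9 → 3 left.
Only 3 left; Sales takes them to reach 5.
Total = 19×9 + 8×3 + 14×1 + 5×2 + 17×5 = 304.

304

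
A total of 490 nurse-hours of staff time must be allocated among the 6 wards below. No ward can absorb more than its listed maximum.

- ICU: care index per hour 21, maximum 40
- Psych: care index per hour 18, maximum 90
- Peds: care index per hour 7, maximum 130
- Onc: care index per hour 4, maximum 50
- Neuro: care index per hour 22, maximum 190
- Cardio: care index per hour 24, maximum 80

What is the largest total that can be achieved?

9190

Order the wards by care index per hour: Cardio 24 > Neuro 22 > ICU 21 > Psych 18 > Peds 7 > Onc 4.
Cardio takes 80 to reach its cap of 80 — 410 left.
Neuro takes 190 to reach its cap of 190 — 220 left.
ICU: +40 to 40 (cap) — 180 left.
Psych: +90 to 90 (cap) — 90 left.
Peds has room for 130 but only 90 remain, so it gets 90.
Total = 21×40 + 18×90 + 7×90 + 22×190 + 24×80 = 9190.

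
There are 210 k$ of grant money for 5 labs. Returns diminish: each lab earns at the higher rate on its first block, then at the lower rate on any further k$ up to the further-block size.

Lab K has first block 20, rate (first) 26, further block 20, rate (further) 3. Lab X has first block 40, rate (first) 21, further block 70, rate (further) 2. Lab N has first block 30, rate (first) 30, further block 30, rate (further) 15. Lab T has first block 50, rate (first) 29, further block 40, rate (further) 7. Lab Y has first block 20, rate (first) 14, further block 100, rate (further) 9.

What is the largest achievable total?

4620

Treat each block as its own option and order by rate: Lab N/T1 30 > Lab T/T1 29 > Lab K/T1 26 > Lab X/T1 21 > Lab N/T2 15 > Lab Y/T1 14 > Lab Y/T2 9 > Lab T/T2 7 > Lab K/T2 3 > Lab X/T2 2.
Lab N/T1 (30): +30 ; 180 left.
Lab T T1 at 29: fill all 50 ; 130 left.
Fill Lab K T1 block (20 at 26) ; 110 left.
Lab X/T1 (21): +40 ; 70 left.
Lab N T2 at 15: fill all 30 ; 40 left.
Fill Lab Y T1 block (20 at 14) ; 20 left.
Lab Y/T2: +20 of 100 at 9; pool empty.
Total = 30×30 + 29×50 + 26×20 + 21×40 + 15×30 + 14×20 + 9×20 = 4620.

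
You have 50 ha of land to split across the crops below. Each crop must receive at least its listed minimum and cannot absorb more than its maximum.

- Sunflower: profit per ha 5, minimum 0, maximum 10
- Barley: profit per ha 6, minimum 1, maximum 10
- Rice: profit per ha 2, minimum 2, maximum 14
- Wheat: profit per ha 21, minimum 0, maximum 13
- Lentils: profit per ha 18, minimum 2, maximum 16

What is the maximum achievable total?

670

Meeting every minimum uses 0+1+2+0+2 = 5 ha, leaving 45.
Order the crops by profit per ha: Wheat 21 > Lentils 18 > Barley 6 > Sunflower 5 > Rice 2.
Give Wheat 13 more to hit its cap of 13 — 32 left.
Lentils takes 14 more to reach its cap of 16 — 18 left.
Barley takes 9 more to reach its cap of 10 — 9 left.
Sunflower: +9 (room for 10) → 9. Pool exhausted.
Total = 5×9 + 6×10 + 2×2 + 21×13 + 18×16 = 670.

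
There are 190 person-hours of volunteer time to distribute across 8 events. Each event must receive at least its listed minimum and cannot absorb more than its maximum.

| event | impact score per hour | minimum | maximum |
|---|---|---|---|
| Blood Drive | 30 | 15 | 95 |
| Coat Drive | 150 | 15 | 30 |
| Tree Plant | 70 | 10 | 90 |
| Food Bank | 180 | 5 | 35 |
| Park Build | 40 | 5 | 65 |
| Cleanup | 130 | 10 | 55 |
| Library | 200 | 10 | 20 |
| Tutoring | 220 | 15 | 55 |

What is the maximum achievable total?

Meeting every minimum uses 15+15+10+5+5+10+10+15 = 85 person-hours, leaving 105.
Order the events by impact score per hour: Tutoring 220 > Library 200 > Food Bank 180 > Coat Drive 150 > Cleanup 130 > Tree Plant 70 > Park Build 40 > Blood Drive 30.
Give Tutoring 40 more to hit its cap of 55 ; 65 left.
Library takes 10 more to reach its cap of 20 ; 55 left.
Food Bank: +30 to 35 (cap) ; 25 left.
Coat Drive: +15 to 30 (cap) ; 10 left.
Only 10 left; Cleanup takes them to reach 20.
Total = 30×15 + 150×30 + 70×10 + 180×35 + 40×5 + 130×20 + 200×20 + 220×55 = 30850.

30850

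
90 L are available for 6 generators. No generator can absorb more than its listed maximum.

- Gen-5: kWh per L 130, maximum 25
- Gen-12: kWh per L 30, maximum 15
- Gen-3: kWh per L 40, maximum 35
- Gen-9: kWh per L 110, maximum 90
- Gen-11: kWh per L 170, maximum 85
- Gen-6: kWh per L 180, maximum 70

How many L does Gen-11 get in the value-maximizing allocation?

Order the generators by kWh per L: Gen-6 180 > Gen-11 170 > Gen-5 130 > Gen-9 110 > Gen-3 40 > Gen-12 30.
Gen-6: +70 to 70 (cap) → 20 left.
Gen-11: +20 (room for 85) → 20. Pool exhausted.

20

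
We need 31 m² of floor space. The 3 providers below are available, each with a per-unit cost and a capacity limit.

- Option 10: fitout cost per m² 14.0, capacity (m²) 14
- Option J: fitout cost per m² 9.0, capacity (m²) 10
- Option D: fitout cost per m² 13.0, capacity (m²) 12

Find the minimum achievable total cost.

Use providers in increasing cost order.
Option J (9.0): use full 10 → 21 m² to go.
Option D at 13.0: take all 12 m² → 9 still needed.
Option 10 at 14.0: take 9 of its 14 → requirement met.
Cost = 10×9.0 + 12×13.0 + 9×14.0 = 372.

372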